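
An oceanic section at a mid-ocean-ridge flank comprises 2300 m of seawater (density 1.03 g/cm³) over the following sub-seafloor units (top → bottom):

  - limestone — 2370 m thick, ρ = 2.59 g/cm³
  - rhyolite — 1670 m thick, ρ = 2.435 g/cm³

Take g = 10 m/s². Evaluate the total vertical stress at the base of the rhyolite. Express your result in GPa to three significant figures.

seawater: 1030 kg/m³ × 10 m/s² × 2300 m = 2.369×10^7 Pa = 0.02369 GPa
limestone: 2590 kg/m³ × 10 m/s² × 2370 m = 6.138×10^7 Pa = 0.06138 GPa
rhyolite: 2435 kg/m³ × 10 m/s² × 1670 m = 4.066×10^7 Pa = 0.04066 GPa
Total = 0.02369 + 0.06138 + 0.04066 = 0.12574 GPa

0.126 GPa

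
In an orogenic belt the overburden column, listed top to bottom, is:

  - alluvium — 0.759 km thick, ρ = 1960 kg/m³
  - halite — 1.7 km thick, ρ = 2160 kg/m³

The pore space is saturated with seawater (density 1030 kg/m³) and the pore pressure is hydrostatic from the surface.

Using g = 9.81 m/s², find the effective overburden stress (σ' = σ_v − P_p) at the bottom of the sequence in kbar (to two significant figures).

0.26 kbar

Overburden (lithostatic) stress σ_v:
alluvium: 1960 kg/m³ × 9.81 m/s² × 759 m = 1.459×10^7 Pa = 14.59 MPa
halite: 2160 kg/m³ × 9.81 m/s² × 1700 m = 3.602×10^7 Pa = 36.02 MPa
Total = 14.59 + 36.02 = 50.616 MPa
Pore pressure P_p = 1030 kg/m³ × 9.81 m/s² × 2459 m = 2.485×10^7 Pa = 24.85 MPa
Effective stress σ' = σ_v − P_p = 50.62 − 24.85 = 25.770 MPa = 0.25770 kbar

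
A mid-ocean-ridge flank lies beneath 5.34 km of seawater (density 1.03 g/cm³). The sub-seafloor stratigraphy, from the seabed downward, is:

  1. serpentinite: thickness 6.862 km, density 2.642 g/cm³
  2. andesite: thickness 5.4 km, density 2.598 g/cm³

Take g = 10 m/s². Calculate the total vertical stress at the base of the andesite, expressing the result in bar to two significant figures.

seawater: 1030 kg/m³ × 10 m/s² × 5340 m = 5.500×10^7 Pa = 550.0 bar
serpentinite: 2642 kg/m³ × 10 m/s² × 6862 m = 1.813×10^8 Pa = 1813 bar
andesite: 2598 kg/m³ × 10 m/s² × 5400 m = 1.403×10^8 Pa = 1403 bar
Total = 550.0 + 1813 + 1403 = 3765.9 bar

3800 bar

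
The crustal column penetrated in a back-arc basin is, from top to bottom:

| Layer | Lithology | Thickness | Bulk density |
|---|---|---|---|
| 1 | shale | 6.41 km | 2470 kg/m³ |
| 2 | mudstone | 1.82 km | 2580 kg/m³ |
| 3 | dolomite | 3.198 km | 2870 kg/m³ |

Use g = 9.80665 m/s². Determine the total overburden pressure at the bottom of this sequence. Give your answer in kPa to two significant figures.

shale: 2470 kg/m³ × 9.80665 m/s² × 6410 m = 1.553×10^8 Pa = 1.553×10^5 kPa
mudstone: 2580 kg/m³ × 9.80665 m/s² × 1820 m = 4.605×10^7 Pa = 46048 kPa
dolomite: 2870 kg/m³ × 9.80665 m/s² × 3198 m = 9.001×10^7 Pa = 90008 kPa
Total = 1.553×10^5 + 46048 + 90008 = 2.9132×10^5 kPa

290000 kPa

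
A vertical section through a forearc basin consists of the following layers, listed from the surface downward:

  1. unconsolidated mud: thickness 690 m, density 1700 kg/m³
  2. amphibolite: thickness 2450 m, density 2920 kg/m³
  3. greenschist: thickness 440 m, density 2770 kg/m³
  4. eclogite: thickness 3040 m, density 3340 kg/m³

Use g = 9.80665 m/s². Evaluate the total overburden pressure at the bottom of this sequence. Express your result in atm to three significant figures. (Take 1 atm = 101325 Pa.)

1910 atm

unconsolidated mud: 1700 kg/m³ × 9.80665 m/s² × 690 m = 1.150×10^7 Pa = 113.5 atm
amphibolite: 2920 kg/m³ × 9.80665 m/s² × 2450 m = 7.016×10^7 Pa = 692.4 atm
greenschist: 2770 kg/m³ × 9.80665 m/s² × 440 m = 1.195×10^7 Pa = 118.0 atm
eclogite: 3340 kg/m³ × 9.80665 m/s² × 3040 m = 9.957×10^7 Pa = 982.7 atm
Total = 113.5 + 692.4 + 118.0 + 982.7 = 1906.6 atm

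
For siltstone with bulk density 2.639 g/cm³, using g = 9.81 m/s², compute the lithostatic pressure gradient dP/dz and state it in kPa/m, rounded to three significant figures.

25.9 kPa/m

dP/dz = ρg = 2639 kg/m³ × 9.81 m/s² = 25889 Pa/m
= 25889 Pa/m × (1 kPa/m / 1000.0 Pa/m) = 25.889 kPa/m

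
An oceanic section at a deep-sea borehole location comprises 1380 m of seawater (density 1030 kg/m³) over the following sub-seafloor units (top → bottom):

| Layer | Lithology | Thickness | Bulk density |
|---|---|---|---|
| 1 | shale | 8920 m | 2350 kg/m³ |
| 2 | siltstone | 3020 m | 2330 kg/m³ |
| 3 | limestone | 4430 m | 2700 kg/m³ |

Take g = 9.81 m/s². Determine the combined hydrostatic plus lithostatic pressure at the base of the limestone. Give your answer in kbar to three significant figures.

seawater: 1030 kg/m³ × 9.81 m/s² × 1380 m = 1.394×10^7 Pa = 0.1394 kbar
shale: 2350 kg/m³ × 9.81 m/s² × 8920 m = 2.056×10^8 Pa = 2.056 kbar
siltstone: 2330 kg/m³ × 9.81 m/s² × 3020 m = 6.903×10^7 Pa = 0.6903 kbar
limestone: 2700 kg/m³ × 9.81 m/s² × 4430 m = 1.173×10^8 Pa = 1.173 kbar
Total = 0.1394 + 2.056 + 0.6903 + 1.173 = 4.0595 kbar

4.06 kbar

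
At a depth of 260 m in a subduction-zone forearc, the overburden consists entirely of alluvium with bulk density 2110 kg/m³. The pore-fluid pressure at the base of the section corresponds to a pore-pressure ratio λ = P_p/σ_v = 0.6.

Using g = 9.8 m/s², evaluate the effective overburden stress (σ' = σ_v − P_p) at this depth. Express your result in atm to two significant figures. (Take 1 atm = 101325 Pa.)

21 atm

Overburden (lithostatic) stress σ_v:
alluvium: 2110 kg/m³ × 9.8 m/s² × 260 m = 5.376×10^6 Pa = 5.376 MPa
Pore pressure P_p = λ·σ_v = 0.6 × 5.376 MPa = 3.226 MPa
Effective stress σ' = σ_v − P_p = 5.376 − 3.226 = 2.1505 MPa = 21.224 atm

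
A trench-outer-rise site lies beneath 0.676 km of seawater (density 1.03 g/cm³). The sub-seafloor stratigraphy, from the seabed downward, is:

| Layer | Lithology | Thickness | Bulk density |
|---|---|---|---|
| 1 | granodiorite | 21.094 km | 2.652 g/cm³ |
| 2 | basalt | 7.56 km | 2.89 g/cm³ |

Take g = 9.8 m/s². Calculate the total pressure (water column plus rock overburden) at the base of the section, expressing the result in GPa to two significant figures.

seawater: 1030 kg/m³ × 9.8 m/s² × 676 m = 6.824×10^6 Pa = 6.824×10^-3 GPa
granodiorite: 2652 kg/m³ × 9.8 m/s² × 21094 m = 5.482×10^8 Pa = 0.5482 GPa
basalt: 2890 kg/m³ × 9.8 m/s² × 7560 m = 2.141×10^8 Pa = 0.2141 GPa
Total = 6.824×10^-3 + 0.5482 + 0.2141 = 0.76916 GPa

0.77 GPa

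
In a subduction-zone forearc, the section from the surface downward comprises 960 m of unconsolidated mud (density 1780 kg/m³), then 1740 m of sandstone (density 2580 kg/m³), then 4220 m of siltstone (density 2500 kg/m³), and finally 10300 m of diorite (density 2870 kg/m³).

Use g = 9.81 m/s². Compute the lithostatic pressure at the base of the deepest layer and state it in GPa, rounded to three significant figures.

0.454 GPa

unconsolidated mud: 1780 kg/m³ × 9.81 m/s² × 960 m = 1.676×10^7 Pa = 0.01676 GPa
sandstone: 2580 kg/m³ × 9.81 m/s² × 1740 m = 4.404×10^7 Pa = 0.04404 GPa
siltstone: 2500 kg/m³ × 9.81 m/s² × 4220 m = 1.035×10^8 Pa = 0.1035 GPa
diorite: 2870 kg/m³ × 9.81 m/s² × 10300 m = 2.900×10^8 Pa = 0.2900 GPa
Total = 0.01676 + 0.04404 + 0.1035 + 0.2900 = 0.45429 GPa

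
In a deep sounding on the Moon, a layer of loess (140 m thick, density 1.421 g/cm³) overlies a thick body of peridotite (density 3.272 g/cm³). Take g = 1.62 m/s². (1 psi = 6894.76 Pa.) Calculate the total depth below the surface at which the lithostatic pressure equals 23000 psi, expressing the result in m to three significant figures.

30000 m

Pressure at base of upper layers: 1421×1.62×140 = 3.223×10^5 Pa = 46.74 psi
Remaining pressure to be supplied by peridotite: 1.586×10^8 − 3.223×10^5 = 1.583×10^8 Pa
Additional depth in peridotite = 1.583×10^8 Pa / (3272 kg/m³ × 1.62 m/s²) = 29856 m
Total depth = 140 m + 29856 m = 29996 m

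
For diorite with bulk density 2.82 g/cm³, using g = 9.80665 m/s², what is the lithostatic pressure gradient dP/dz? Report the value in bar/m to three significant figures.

dP/dz = ρg = 2820 kg/m³ × 9.80665 m/s² = 27655 Pa/m
= 27655 Pa/m × (1 bar/m / 1.0000×10^5 Pa/m) = 0.27655 bar/m

0.277 bar/m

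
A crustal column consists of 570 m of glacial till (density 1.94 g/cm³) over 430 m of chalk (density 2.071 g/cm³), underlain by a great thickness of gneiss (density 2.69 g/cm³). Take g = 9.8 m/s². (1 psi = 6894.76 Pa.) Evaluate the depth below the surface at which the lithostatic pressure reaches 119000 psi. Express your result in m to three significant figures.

Pressure at base of upper layers: 1940×9.8×570 + 2071×9.8×430 = 1.956×10^7 Pa = 2838 psi
Remaining pressure to be supplied by gneiss: 8.205×10^8 − 1.956×10^7 = 8.009×10^8 Pa
Additional depth in gneiss = 8.009×10^8 Pa / (2690 kg/m³ × 9.8 m/s²) = 30381 m
Total depth = 1000 m + 30381 m = 31381 m

31400 m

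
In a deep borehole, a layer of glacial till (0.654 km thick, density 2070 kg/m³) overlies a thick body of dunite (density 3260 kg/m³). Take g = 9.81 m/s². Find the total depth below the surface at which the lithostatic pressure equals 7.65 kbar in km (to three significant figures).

24.2 km

Pressure at base of upper layers: 2070×9.81×654 = 1.328×10^7 Pa = 0.1328 kbar
Remaining pressure to be supplied by dunite: 7.650×10^8 − 1.328×10^7 = 7.517×10^8 Pa
Additional depth in dunite = 7.517×10^8 Pa / (3260 kg/m³ × 9.81 m/s²) = 23505 m
Total depth = 654 m + 23505 m = 24159 m
= 24.159 km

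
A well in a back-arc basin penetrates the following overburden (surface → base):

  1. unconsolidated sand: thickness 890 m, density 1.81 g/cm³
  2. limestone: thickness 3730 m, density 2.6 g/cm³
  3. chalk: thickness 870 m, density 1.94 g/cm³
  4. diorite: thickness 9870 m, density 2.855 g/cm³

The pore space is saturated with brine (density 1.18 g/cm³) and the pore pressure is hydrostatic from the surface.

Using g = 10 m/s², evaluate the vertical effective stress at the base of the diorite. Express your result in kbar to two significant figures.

Overburden (lithostatic) stress σ_v:
unconsolidated sand: 1810 kg/m³ × 10 m/s² × 890 m = 1.611×10^7 Pa = 16.11 MPa
limestone: 2600 kg/m³ × 10 m/s² × 3730 m = 9.698×10^7 Pa = 96.98 MPa
chalk: 1940 kg/m³ × 10 m/s² × 870 m = 1.688×10^7 Pa = 16.88 MPa
diorite: 2855 kg/m³ × 10 m/s² × 9870 m = 2.818×10^8 Pa = 281.8 MPa
Total = 16.11 + 96.98 + 16.88 + 281.8 = 411.76 MPa
Pore pressure P_p = 1180 kg/m³ × 10 m/s² × 15360 m = 1.812×10^8 Pa = 181.2 MPa
Effective stress σ' = σ_v − P_p = 411.8 − 181.2 = 230.51 MPa = 2.3051 kbar

2.3 kbar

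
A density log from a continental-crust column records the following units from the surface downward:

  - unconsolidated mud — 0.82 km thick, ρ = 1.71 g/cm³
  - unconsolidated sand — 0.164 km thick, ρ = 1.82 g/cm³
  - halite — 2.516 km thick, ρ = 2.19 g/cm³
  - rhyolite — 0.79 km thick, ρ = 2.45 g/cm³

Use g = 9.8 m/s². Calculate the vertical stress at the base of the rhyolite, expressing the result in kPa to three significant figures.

89600 kPa

unconsolidated mud: 1710 kg/m³ × 9.8 m/s² × 820 m = 1.374×10^7 Pa = 13742 kPa
unconsolidated sand: 1820 kg/m³ × 9.8 m/s² × 164 m = 2.925×10^6 Pa = 2925 kPa
halite: 2190 kg/m³ × 9.8 m/s² × 2516 m = 5.400×10^7 Pa = 53998 kPa
rhyolite: 2450 kg/m³ × 9.8 m/s² × 790 m = 1.897×10^7 Pa = 18968 kPa
Total = 13742 + 2925 + 53998 + 18968 = 89633 kPa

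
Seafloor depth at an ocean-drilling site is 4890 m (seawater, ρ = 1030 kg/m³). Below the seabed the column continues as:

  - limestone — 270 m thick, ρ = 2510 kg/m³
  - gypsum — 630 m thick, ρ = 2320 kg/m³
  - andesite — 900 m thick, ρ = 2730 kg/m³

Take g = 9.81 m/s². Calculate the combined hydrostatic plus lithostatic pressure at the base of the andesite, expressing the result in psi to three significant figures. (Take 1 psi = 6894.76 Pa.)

seawater: 1030 kg/m³ × 9.81 m/s² × 4890 m = 4.941×10^7 Pa = 7166 psi
limestone: 2510 kg/m³ × 9.81 m/s² × 270 m = 6.648×10^6 Pa = 964.2 psi
gypsum: 2320 kg/m³ × 9.81 m/s² × 630 m = 1.434×10^7 Pa = 2080 psi
andesite: 2730 kg/m³ × 9.81 m/s² × 900 m = 2.410×10^7 Pa = 3496 psi
Total = 7166 + 964.2 + 2080 + 3496 = 13706 psi

13700 psi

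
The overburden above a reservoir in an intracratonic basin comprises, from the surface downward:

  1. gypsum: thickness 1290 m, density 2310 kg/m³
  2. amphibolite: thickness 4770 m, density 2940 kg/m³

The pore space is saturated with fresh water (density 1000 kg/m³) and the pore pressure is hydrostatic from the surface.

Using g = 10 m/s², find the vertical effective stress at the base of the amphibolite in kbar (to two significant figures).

1.1 kbar

Overburden (lithostatic) stress σ_v:
gypsum: 2310 kg/m³ × 10 m/s² × 1290 m = 2.980×10^7 Pa = 29.80 MPa
amphibolite: 2940 kg/m³ × 10 m/s² × 4770 m = 1.402×10^8 Pa = 140.2 MPa
Total = 29.80 + 140.2 = 170.04 MPa
Pore pressure P_p = 1000 kg/m³ × 10 m/s² × 6060 m = 6.060×10^7 Pa = 60.60 MPa
Effective stress σ' = σ_v − P_p = 170.0 − 60.60 = 109.44 MPa = 1.0944 kbar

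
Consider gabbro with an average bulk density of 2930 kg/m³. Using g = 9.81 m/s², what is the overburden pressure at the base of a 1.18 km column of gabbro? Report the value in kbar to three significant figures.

gabbro: 2930 kg/m³ × 9.81 m/s² × 1180 m = 3.392×10^7 Pa = 0.3392 kbar

0.339 kbar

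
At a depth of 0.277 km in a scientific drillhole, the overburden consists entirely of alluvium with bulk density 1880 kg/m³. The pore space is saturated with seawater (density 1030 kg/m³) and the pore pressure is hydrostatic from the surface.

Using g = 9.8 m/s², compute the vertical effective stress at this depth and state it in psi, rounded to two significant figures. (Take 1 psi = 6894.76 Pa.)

Overburden (lithostatic) stress σ_v:
alluvium: 1880 kg/m³ × 9.8 m/s² × 277 m = 5.103×10^6 Pa = 5.103 MPa
Pore pressure P_p = 1030 kg/m³ × 9.8 m/s² × 277 m = 2.796×10^6 Pa = 2.796 MPa
Effective stress σ' = σ_v − P_p = 5.103 − 2.796 = 2.3074 MPa = 334.66 psi

330 psi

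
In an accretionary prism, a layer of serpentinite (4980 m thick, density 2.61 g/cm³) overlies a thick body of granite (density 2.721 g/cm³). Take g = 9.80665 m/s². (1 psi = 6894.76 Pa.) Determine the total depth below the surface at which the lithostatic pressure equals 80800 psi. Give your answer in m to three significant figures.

21100 m

Pressure at base of upper layers: 2610×9.80665×4980 = 1.275×10^8 Pa = 18487 psi
Remaining pressure to be supplied by granite: 5.571×10^8 − 1.275×10^8 = 4.296×10^8 Pa
Additional depth in granite = 4.296×10^8 Pa / (2721 kg/m³ × 9.80665 m/s²) = 16101 m
Total depth = 4980 m + 16101 m = 21081 m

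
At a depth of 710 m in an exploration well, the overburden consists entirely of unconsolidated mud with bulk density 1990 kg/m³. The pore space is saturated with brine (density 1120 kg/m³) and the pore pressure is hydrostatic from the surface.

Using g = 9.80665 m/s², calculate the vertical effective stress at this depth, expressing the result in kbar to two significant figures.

Overburden (lithostatic) stress σ_v:
unconsolidated mud: 1990 kg/m³ × 9.80665 m/s² × 710 m = 1.386×10^7 Pa = 13.86 MPa
Pore pressure P_p = 1120 kg/m³ × 9.80665 m/s² × 710 m = 7.798×10^6 Pa = 7.798 MPa
Effective stress σ' = σ_v − P_p = 13.86 − 7.798 = 6.0576 MPa = 0.060576 kbar

0.061 kbar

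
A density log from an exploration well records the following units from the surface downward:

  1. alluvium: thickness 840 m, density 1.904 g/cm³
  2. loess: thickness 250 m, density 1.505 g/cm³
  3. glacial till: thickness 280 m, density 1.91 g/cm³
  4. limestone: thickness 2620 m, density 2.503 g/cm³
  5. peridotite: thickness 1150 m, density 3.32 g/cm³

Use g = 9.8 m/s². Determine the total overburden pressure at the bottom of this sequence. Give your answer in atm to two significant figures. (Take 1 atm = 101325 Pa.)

alluvium: 1904 kg/m³ × 9.8 m/s² × 840 m = 1.567×10^7 Pa = 154.7 atm
loess: 1505 kg/m³ × 9.8 m/s² × 250 m = 3.687×10^6 Pa = 36.39 atm
glacial till: 1910 kg/m³ × 9.8 m/s² × 280 m = 5.241×10^6 Pa = 51.73 atm
limestone: 2503 kg/m³ × 9.8 m/s² × 2620 m = 6.427×10^7 Pa = 634.3 atm
peridotite: 3320 kg/m³ × 9.8 m/s² × 1150 m = 3.742×10^7 Pa = 369.3 atm
Total = 154.7 + 36.39 + 51.73 + 634.3 + 369.3 = 1246.3 atm

1200 atm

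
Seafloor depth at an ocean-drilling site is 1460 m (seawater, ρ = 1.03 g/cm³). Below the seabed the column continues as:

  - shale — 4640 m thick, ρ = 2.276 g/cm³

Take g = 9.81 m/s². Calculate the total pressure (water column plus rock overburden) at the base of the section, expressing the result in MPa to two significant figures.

120 MPa

seawater: 1030 kg/m³ × 9.81 m/s² × 1460 m = 1.475×10^7 Pa = 14.75 MPa
shale: 2276 kg/m³ × 9.81 m/s² × 4640 m = 1.036×10^8 Pa = 103.6 MPa
Total = 14.75 + 103.6 = 118.35 MPa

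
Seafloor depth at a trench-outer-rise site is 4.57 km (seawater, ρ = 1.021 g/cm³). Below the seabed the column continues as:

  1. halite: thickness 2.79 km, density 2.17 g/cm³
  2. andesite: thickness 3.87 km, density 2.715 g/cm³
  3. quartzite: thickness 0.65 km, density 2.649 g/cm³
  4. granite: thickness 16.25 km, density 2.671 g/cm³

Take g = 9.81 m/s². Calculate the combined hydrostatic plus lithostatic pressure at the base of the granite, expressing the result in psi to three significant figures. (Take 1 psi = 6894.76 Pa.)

94400 psi

seawater: 1021 kg/m³ × 9.81 m/s² × 4570 m = 4.577×10^7 Pa = 6639 psi
halite: 2170 kg/m³ × 9.81 m/s² × 2790 m = 5.939×10^7 Pa = 8614 psi
andesite: 2715 kg/m³ × 9.81 m/s² × 3870 m = 1.031×10^8 Pa = 14950 psi
quartzite: 2649 kg/m³ × 9.81 m/s² × 650 m = 1.689×10^7 Pa = 2450 psi
granite: 2671 kg/m³ × 9.81 m/s² × 16250 m = 4.258×10^8 Pa = 61756 psi
Total = 6639 + 8614 + 14950 + 2450 + 61756 = 94408 psi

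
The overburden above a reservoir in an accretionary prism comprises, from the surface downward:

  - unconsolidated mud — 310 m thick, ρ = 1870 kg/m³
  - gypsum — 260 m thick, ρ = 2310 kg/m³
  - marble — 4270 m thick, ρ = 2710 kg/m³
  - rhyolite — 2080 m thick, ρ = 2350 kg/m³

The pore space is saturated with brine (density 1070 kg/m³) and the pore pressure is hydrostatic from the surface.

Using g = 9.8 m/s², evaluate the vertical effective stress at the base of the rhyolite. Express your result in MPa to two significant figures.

Overburden (lithostatic) stress σ_v:
unconsolidated mud: 1870 kg/m³ × 9.8 m/s² × 310 m = 5.681×10^6 Pa = 5.681 MPa
gypsum: 2310 kg/m³ × 9.8 m/s² × 260 m = 5.886×10^6 Pa = 5.886 MPa
marble: 2710 kg/m³ × 9.8 m/s² × 4270 m = 1.134×10^8 Pa = 113.4 MPa
rhyolite: 2350 kg/m³ × 9.8 m/s² × 2080 m = 4.790×10^7 Pa = 47.90 MPa
Total = 5.681 + 5.886 + 113.4 + 47.90 = 172.87 MPa
Pore pressure P_p = 1070 kg/m³ × 9.8 m/s² × 6920 m = 7.256×10^7 Pa = 72.56 MPa
Effective stress σ' = σ_v − P_p = 172.9 − 72.56 = 100.31 MPa

100 MPa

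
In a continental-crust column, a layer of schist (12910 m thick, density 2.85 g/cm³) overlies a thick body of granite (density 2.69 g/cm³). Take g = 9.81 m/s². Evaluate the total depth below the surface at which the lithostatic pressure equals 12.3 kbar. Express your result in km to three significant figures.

Pressure at base of upper layers: 2850×9.81×12910 = 3.609×10^8 Pa = 3.609 kbar
Remaining pressure to be supplied by granite: 1.230×10^9 − 3.609×10^8 = 8.691×10^8 Pa
Additional depth in granite = 8.691×10^8 Pa / (2690 kg/m³ × 9.81 m/s²) = 32933 m
Total depth = 12910 m + 32933 m = 45843 m
= 45.843 km

45.8 km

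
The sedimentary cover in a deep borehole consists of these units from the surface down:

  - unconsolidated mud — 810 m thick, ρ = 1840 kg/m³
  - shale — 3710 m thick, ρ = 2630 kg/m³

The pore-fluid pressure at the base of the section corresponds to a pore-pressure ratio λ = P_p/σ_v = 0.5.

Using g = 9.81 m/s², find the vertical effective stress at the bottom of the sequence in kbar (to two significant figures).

0.55 kbar

Overburden (lithostatic) stress σ_v:
unconsolidated mud: 1840 kg/m³ × 9.81 m/s² × 810 m = 1.462×10^7 Pa = 14.62 MPa
shale: 2630 kg/m³ × 9.81 m/s² × 3710 m = 9.572×10^7 Pa = 95.72 MPa
Total = 14.62 + 95.72 = 110.34 MPa
Pore pressure P_p = λ·σ_v = 0.5 × 110.3 MPa = 55.17 MPa
Effective stress σ' = σ_v − P_p = 110.3 − 55.17 = 55.170 MPa = 0.55170 kbar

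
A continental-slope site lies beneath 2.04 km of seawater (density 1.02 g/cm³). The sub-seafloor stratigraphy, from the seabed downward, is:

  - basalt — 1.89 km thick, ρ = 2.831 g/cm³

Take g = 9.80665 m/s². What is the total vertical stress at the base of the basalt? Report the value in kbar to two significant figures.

0.73 kbar

seawater: 1020 kg/m³ × 9.80665 m/s² × 2040 m = 2.041×10^7 Pa = 0.2041 kbar
basalt: 2831 kg/m³ × 9.80665 m/s² × 1890 m = 5.247×10^7 Pa = 0.5247 kbar
Total = 0.2041 + 0.5247 = 0.72877 kbar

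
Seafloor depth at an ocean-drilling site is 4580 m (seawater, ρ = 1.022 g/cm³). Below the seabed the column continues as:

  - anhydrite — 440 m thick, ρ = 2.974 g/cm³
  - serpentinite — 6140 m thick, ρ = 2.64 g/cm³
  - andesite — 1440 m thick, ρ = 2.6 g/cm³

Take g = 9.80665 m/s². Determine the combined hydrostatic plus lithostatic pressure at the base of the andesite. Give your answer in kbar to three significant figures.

seawater: 1022 kg/m³ × 9.80665 m/s² × 4580 m = 4.590×10^7 Pa = 0.4590 kbar
anhydrite: 2974 kg/m³ × 9.80665 m/s² × 440 m = 1.283×10^7 Pa = 0.1283 kbar
serpentinite: 2640 kg/m³ × 9.80665 m/s² × 6140 m = 1.590×10^8 Pa = 1.590 kbar
andesite: 2600 kg/m³ × 9.80665 m/s² × 1440 m = 3.672×10^7 Pa = 0.3672 kbar
Total = 0.4590 + 0.1283 + 1.590 + 0.3672 = 2.5441 kbar

2.54 kbar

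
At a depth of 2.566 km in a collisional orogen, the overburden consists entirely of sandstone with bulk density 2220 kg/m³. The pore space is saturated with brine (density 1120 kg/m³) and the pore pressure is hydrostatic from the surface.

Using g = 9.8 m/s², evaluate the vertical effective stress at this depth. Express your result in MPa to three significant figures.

27.7 MPa

Overburden (lithostatic) stress σ_v:
sandstone: 2220 kg/m³ × 9.8 m/s² × 2566 m = 5.583×10^7 Pa = 55.83 MPa
Pore pressure P_p = 1120 kg/m³ × 9.8 m/s² × 2566 m = 2.816×10^7 Pa = 28.16 MPa
Effective stress σ' = σ_v − P_p = 55.83 − 28.16 = 27.661 MPa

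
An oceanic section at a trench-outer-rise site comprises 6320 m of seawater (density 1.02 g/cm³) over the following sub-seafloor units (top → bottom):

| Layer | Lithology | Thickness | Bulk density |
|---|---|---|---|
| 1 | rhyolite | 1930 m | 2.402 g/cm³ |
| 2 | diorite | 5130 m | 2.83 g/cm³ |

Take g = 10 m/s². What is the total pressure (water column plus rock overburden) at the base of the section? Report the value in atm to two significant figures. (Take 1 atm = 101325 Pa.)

seawater: 1020 kg/m³ × 10 m/s² × 6320 m = 6.446×10^7 Pa = 636.2 atm
rhyolite: 2402 kg/m³ × 10 m/s² × 1930 m = 4.636×10^7 Pa = 457.5 atm
diorite: 2830 kg/m³ × 10 m/s² × 5130 m = 1.452×10^8 Pa = 1433 atm
Total = 636.2 + 457.5 + 1433 = 2526.5 atm

2500 atm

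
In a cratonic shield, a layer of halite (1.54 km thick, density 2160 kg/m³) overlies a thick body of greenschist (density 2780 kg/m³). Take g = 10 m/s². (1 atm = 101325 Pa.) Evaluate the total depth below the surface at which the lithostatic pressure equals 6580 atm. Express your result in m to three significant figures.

Pressure at base of upper layers: 2160×10×1540 = 3.326×10^7 Pa = 328.3 atm
Remaining pressure to be supplied by greenschist: 6.667×10^8 − 3.326×10^7 = 6.335×10^8 Pa
Additional depth in greenschist = 6.335×10^8 Pa / (2780 kg/m³ × 10 m/s²) = 22786 m
Total depth = 1540 m + 22786 m = 24326 m

24300 m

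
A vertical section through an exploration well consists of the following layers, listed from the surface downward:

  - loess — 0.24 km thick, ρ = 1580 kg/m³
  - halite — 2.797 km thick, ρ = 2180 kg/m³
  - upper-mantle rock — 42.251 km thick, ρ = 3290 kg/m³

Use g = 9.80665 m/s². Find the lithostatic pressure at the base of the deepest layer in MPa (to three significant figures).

1430 MPa

loess: 1580 kg/m³ × 9.80665 m/s² × 240 m = 3.719×10^6 Pa = 3.719 MPa
halite: 2180 kg/m³ × 9.80665 m/s² × 2797 m = 5.980×10^7 Pa = 59.80 MPa
upper-mantle rock: 3290 kg/m³ × 9.80665 m/s² × 42251 m = 1.363×10^9 Pa = 1363 MPa
Total = 3.719 + 59.80 + 1363 = 1426.7 MPa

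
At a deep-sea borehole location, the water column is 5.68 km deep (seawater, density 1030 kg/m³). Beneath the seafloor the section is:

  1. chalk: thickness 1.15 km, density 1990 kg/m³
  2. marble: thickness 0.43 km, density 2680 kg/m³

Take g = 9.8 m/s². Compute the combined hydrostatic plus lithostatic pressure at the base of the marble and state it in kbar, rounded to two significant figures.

seawater: 1030 kg/m³ × 9.8 m/s² × 5680 m = 5.733×10^7 Pa = 0.5733 kbar
chalk: 1990 kg/m³ × 9.8 m/s² × 1150 m = 2.243×10^7 Pa = 0.2243 kbar
marble: 2680 kg/m³ × 9.8 m/s² × 430 m = 1.129×10^7 Pa = 0.1129 kbar
Total = 0.5733 + 0.2243 + 0.1129 = 0.91055 kbar

0.91 kbar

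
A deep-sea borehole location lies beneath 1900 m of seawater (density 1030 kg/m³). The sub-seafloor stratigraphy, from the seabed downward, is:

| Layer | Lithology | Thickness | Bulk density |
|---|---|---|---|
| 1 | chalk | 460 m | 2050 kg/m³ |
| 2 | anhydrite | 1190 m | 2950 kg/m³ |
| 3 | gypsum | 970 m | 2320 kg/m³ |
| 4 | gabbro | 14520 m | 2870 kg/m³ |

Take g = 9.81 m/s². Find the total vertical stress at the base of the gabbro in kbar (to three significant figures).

4.94 kbar

seawater: 1030 kg/m³ × 9.81 m/s² × 1900 m = 1.920×10^7 Pa = 0.1920 kbar
chalk: 2050 kg/m³ × 9.81 m/s² × 460 m = 9.251×10^6 Pa = 0.09251 kbar
anhydrite: 2950 kg/m³ × 9.81 m/s² × 1190 m = 3.444×10^7 Pa = 0.3444 kbar
gypsum: 2320 kg/m³ × 9.81 m/s² × 970 m = 2.208×10^7 Pa = 0.2208 kbar
gabbro: 2870 kg/m³ × 9.81 m/s² × 14520 m = 4.088×10^8 Pa = 4.088 kbar
Total = 0.1920 + 0.09251 + 0.3444 + 0.2208 + 4.088 = 4.9377 kbar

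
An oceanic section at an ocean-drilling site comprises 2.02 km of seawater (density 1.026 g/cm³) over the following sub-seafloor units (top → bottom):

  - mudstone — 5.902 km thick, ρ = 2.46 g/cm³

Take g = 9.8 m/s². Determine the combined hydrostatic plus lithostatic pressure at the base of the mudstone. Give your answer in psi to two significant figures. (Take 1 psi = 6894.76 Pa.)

24000 psi

seawater: 1026 kg/m³ × 9.8 m/s² × 2020 m = 2.031×10^7 Pa = 2946 psi
mudstone: 2460 kg/m³ × 9.8 m/s² × 5902 m = 1.423×10^8 Pa = 20637 psi
Total = 2946 + 20637 = 23583 psi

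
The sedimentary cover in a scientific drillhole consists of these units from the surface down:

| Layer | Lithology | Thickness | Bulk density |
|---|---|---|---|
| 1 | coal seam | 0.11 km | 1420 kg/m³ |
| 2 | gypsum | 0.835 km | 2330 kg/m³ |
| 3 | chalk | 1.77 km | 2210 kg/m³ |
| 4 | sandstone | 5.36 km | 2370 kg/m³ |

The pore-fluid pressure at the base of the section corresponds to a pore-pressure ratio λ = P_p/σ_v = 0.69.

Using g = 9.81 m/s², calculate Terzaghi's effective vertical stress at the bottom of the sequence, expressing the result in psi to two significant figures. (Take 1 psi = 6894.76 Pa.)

Overburden (lithostatic) stress σ_v:
coal seam: 1420 kg/m³ × 9.81 m/s² × 110 m = 1.532×10^6 Pa = 1.532 MPa
gypsum: 2330 kg/m³ × 9.81 m/s² × 835 m = 1.909×10^7 Pa = 19.09 MPa
chalk: 2210 kg/m³ × 9.81 m/s² × 1770 m = 3.837×10^7 Pa = 38.37 MPa
sandstone: 2370 kg/m³ × 9.81 m/s² × 5360 m = 1.246×10^8 Pa = 124.6 MPa
Total = 1.532 + 19.09 + 38.37 + 124.6 = 183.61 MPa
Pore pressure P_p = λ·σ_v = 0.69 × 183.6 MPa = 126.7 MPa
Effective stress σ' = σ_v − P_p = 183.6 − 126.7 = 56.919 MPa = 8255.4 psi

8300 psi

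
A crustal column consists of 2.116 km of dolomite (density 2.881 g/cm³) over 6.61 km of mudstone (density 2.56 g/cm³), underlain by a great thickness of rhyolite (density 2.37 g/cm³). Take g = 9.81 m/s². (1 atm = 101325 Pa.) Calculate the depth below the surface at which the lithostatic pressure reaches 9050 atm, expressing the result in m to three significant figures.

Pressure at base of upper layers: 2881×9.81×2116 + 2560×9.81×6610 = 2.258×10^8 Pa = 2229 atm
Remaining pressure to be supplied by rhyolite: 9.170×10^8 − 2.258×10^8 = 6.912×10^8 Pa
Additional depth in rhyolite = 6.912×10^8 Pa / (2370 kg/m³ × 9.81 m/s²) = 29729 m
Total depth = 8726 m + 29729 m = 38455 m

38500 m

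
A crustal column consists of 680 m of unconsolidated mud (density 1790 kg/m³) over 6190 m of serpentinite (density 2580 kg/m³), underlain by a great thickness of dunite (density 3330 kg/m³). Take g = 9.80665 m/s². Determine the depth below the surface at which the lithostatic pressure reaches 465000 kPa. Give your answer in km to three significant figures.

15.9 km

Pressure at base of upper layers: 1790×9.80665×680 + 2580×9.80665×6190 = 1.686×10^8 Pa = 1.686×10^5 kPa
Remaining pressure to be supplied by dunite: 4.650×10^8 − 1.686×10^8 = 2.964×10^8 Pa
Additional depth in dunite = 2.964×10^8 Pa / (3330 kg/m³ × 9.80665 m/s²) = 9077.9 m
Total depth = 6870 m + 9077.9 m = 15948 m
= 15.948 km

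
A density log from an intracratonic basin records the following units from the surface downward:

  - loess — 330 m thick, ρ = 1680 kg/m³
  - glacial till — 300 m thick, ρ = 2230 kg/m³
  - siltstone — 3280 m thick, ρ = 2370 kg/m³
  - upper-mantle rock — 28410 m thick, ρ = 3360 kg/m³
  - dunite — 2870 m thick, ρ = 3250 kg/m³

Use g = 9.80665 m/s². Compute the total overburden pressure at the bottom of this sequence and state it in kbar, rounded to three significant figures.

11.2 kbar

loess: 1680 kg/m³ × 9.80665 m/s² × 330 m = 5.437×10^6 Pa = 0.05437 kbar
glacial till: 2230 kg/m³ × 9.80665 m/s² × 300 m = 6.561×10^6 Pa = 0.06561 kbar
siltstone: 2370 kg/m³ × 9.80665 m/s² × 3280 m = 7.623×10^7 Pa = 0.7623 kbar
upper-mantle rock: 3360 kg/m³ × 9.80665 m/s² × 28410 m = 9.361×10^8 Pa = 9.361 kbar
dunite: 3250 kg/m³ × 9.80665 m/s² × 2870 m = 9.147×10^7 Pa = 0.9147 kbar
Total = 0.05437 + 0.06561 + 0.7623 + 9.361 + 0.9147 = 11.158 kbar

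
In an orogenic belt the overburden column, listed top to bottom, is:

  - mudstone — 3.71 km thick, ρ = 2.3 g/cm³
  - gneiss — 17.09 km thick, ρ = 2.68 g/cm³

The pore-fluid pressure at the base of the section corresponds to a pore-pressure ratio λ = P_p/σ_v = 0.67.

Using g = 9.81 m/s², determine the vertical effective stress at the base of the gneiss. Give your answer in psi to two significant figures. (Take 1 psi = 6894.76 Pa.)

Overburden (lithostatic) stress σ_v:
mudstone: 2300 kg/m³ × 9.81 m/s² × 3710 m = 8.371×10^7 Pa = 83.71 MPa
gneiss: 2680 kg/m³ × 9.81 m/s² × 17090 m = 4.493×10^8 Pa = 449.3 MPa
Total = 83.71 + 449.3 = 533.02 MPa
Pore pressure P_p = λ·σ_v = 0.67 × 533.0 MPa = 357.1 MPa
Effective stress σ' = σ_v − P_p = 533.0 − 357.1 = 175.90 MPa = 25512 psi

26000 psi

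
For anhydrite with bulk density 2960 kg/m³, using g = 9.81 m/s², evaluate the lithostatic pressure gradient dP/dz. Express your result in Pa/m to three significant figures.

dP/dz = ρg = 2960 kg/m³ × 9.81 m/s² = 29038 Pa/m

29000 Pa/m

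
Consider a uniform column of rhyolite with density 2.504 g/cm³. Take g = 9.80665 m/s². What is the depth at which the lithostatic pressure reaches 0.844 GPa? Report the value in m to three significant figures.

h = P/(ρg) = 0.844 GPa / (2504 kg/m³ × 9.80665 m/s²) = 8.440×10^8 Pa / 24556 Pa/m = 34371 m

34400 m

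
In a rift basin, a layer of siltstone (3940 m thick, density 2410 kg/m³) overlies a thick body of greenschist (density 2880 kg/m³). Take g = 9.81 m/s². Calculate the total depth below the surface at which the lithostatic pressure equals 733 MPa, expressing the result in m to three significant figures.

Pressure at base of upper layers: 2410×9.81×3940 = 9.315×10^7 Pa = 93.15 MPa
Remaining pressure to be supplied by greenschist: 7.330×10^8 − 9.315×10^7 = 6.399×10^8 Pa
Additional depth in greenschist = 6.399×10^8 Pa / (2880 kg/m³ × 9.81 m/s²) = 22647 m
Total depth = 3940 m + 22647 m = 26587 m

26600 m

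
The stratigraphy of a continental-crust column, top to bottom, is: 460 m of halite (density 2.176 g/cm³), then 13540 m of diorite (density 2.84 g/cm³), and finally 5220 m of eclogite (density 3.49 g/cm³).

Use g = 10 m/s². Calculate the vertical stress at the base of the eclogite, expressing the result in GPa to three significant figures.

halite: 2176 kg/m³ × 10 m/s² × 460 m = 1.001×10^7 Pa = 0.01001 GPa
diorite: 2840 kg/m³ × 10 m/s² × 13540 m = 3.845×10^8 Pa = 0.3845 GPa
eclogite: 3490 kg/m³ × 10 m/s² × 5220 m = 1.822×10^8 Pa = 0.1822 GPa
Total = 0.01001 + 0.3845 + 0.1822 = 0.57672 GPa

0.577 GPa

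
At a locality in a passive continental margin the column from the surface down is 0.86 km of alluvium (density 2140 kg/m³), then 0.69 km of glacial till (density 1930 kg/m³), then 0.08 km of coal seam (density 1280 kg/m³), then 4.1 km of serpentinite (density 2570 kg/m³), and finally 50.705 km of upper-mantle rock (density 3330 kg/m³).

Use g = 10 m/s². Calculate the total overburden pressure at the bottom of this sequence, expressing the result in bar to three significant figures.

18300 bar

alluvium: 2140 kg/m³ × 10 m/s² × 860 m = 1.840×10^7 Pa = 184.0 bar
glacial till: 1930 kg/m³ × 10 m/s² × 690 m = 1.332×10^7 Pa = 133.2 bar
coal seam: 1280 kg/m³ × 10 m/s² × 80 m = 1.024×10^6 Pa = 10.24 bar
serpentinite: 2570 kg/m³ × 10 m/s² × 4100 m = 1.054×10^8 Pa = 1054 bar
upper-mantle rock: 3330 kg/m³ × 10 m/s² × 50705 m = 1.688×10^9 Pa = 16885 bar
Total = 184.0 + 133.2 + 10.24 + 1054 + 16885 = 18266 bar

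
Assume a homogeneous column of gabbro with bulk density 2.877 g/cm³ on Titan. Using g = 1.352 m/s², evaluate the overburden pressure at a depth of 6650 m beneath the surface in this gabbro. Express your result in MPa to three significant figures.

25.9 MPa

gabbro: 2877 kg/m³ × 1.352 m/s² × 6650 m = 2.587×10^7 Pa = 25.87 MPa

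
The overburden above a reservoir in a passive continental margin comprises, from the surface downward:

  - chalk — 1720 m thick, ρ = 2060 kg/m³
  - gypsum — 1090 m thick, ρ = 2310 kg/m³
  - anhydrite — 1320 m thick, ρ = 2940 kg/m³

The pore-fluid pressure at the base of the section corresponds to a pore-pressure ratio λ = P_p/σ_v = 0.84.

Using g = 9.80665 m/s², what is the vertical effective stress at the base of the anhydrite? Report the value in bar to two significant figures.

Overburden (lithostatic) stress σ_v:
chalk: 2060 kg/m³ × 9.80665 m/s² × 1720 m = 3.475×10^7 Pa = 34.75 MPa
gypsum: 2310 kg/m³ × 9.80665 m/s² × 1090 m = 2.469×10^7 Pa = 24.69 MPa
anhydrite: 2940 kg/m³ × 9.80665 m/s² × 1320 m = 3.806×10^7 Pa = 38.06 MPa
Total = 34.75 + 24.69 + 38.06 = 97.497 MPa
Pore pressure P_p = λ·σ_v = 0.84 × 97.50 MPa = 81.90 MPa
Effective stress σ' = σ_v − P_p = 97.50 − 81.90 = 15.599 MPa = 155.99 bar

160 bar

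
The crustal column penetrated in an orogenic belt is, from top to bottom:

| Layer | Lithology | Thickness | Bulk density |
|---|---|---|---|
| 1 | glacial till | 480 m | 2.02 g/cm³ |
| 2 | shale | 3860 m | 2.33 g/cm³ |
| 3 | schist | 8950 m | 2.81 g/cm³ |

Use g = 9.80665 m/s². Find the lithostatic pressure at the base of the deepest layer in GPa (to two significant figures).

glacial till: 2020 kg/m³ × 9.80665 m/s² × 480 m = 9.509×10^6 Pa = 9.509×10^-3 GPa
shale: 2330 kg/m³ × 9.80665 m/s² × 3860 m = 8.820×10^7 Pa = 0.08820 GPa
schist: 2810 kg/m³ × 9.80665 m/s² × 8950 m = 2.466×10^8 Pa = 0.2466 GPa
Total = 9.509×10^-3 + 0.08820 + 0.2466 = 0.34434 GPa

0.34 GPa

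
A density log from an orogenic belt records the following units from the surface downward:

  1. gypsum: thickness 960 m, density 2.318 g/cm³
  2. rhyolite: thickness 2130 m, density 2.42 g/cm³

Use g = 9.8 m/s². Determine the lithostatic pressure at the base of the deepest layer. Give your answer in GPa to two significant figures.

0.072 GPa

gypsum: 2318 kg/m³ × 9.8 m/s² × 960 m = 2.181×10^7 Pa = 0.02181 GPa
rhyolite: 2420 kg/m³ × 9.8 m/s² × 2130 m = 5.052×10^7 Pa = 0.05052 GPa
Total = 0.02181 + 0.05052 = 0.072323 GPa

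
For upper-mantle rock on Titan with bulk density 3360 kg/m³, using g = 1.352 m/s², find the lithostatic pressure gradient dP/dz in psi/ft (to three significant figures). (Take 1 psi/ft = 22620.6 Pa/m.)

0.201 psi/ft

dP/dz = ρg = 3360 kg/m³ × 1.352 m/s² = 4542.7 Pa/m
= 4542.7 Pa/m × (1 psi/ft / 22621 Pa/m) = 0.20082 psi/ft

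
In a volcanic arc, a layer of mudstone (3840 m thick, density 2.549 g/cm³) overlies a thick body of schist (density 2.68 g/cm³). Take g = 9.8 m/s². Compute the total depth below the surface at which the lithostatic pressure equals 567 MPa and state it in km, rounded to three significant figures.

21.8 km

Pressure at base of upper layers: 2549×9.8×3840 = 9.592×10^7 Pa = 95.92 MPa
Remaining pressure to be supplied by schist: 5.670×10^8 − 9.592×10^7 = 4.711×10^8 Pa
Additional depth in schist = 4.711×10^8 Pa / (2680 kg/m³ × 9.8 m/s²) = 17936 m
Total depth = 3840 m + 17936 m = 21776 m
= 21.776 km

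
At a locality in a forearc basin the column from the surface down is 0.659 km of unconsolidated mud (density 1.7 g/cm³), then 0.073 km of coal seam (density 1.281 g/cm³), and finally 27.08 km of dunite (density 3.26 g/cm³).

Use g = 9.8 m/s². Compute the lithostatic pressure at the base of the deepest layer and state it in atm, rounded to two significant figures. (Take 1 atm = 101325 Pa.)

8700 atm

unconsolidated mud: 1700 kg/m³ × 9.8 m/s² × 659 m = 1.098×10^7 Pa = 108.4 atm
coal seam: 1281 kg/m³ × 9.8 m/s² × 73 m = 9.164×10^5 Pa = 9.044 atm
dunite: 3260 kg/m³ × 9.8 m/s² × 27080 m = 8.652×10^8 Pa = 8538 atm
Total = 108.4 + 9.044 + 8538 = 8655.8 atm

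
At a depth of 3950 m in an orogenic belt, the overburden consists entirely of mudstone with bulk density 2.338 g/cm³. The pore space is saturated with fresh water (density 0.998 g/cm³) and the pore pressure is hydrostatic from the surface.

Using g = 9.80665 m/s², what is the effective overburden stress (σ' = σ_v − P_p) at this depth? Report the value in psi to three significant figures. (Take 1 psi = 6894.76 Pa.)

7530 psi

Overburden (lithostatic) stress σ_v:
mudstone: 2338 kg/m³ × 9.80665 m/s² × 3950 m = 9.057×10^7 Pa = 90.57 MPa
Pore pressure P_p = 998 kg/m³ × 9.80665 m/s² × 3950 m = 3.866×10^7 Pa = 38.66 MPa
Effective stress σ' = σ_v − P_p = 90.57 − 38.66 = 51.907 MPa = 7528.4 psi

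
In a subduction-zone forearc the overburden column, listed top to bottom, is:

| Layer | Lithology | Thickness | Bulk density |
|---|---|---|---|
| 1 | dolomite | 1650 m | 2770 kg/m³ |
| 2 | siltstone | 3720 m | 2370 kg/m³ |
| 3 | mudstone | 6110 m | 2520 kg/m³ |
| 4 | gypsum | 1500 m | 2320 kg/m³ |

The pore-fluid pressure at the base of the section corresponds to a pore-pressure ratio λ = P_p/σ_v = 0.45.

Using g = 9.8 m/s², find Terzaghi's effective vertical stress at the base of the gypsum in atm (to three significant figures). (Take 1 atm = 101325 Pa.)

Overburden (lithostatic) stress σ_v:
dolomite: 2770 kg/m³ × 9.8 m/s² × 1650 m = 4.479×10^7 Pa = 44.79 MPa
siltstone: 2370 kg/m³ × 9.8 m/s² × 3720 m = 8.640×10^7 Pa = 86.40 MPa
mudstone: 2520 kg/m³ × 9.8 m/s² × 6110 m = 1.509×10^8 Pa = 150.9 MPa
gypsum: 2320 kg/m³ × 9.8 m/s² × 1500 m = 3.410×10^7 Pa = 34.10 MPa
Total = 44.79 + 86.40 + 150.9 + 34.10 = 316.19 MPa
Pore pressure P_p = λ·σ_v = 0.45 × 316.2 MPa = 142.3 MPa
Effective stress σ' = σ_v − P_p = 316.2 − 142.3 = 173.90 MPa = 1716.3 atm

1720 atm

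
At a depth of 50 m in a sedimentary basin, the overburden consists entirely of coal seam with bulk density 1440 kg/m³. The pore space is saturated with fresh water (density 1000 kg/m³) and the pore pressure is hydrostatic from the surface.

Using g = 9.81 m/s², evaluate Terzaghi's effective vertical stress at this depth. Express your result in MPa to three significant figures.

0.216 MPa

Overburden (lithostatic) stress σ_v:
coal seam: 1440 kg/m³ × 9.81 m/s² × 50 m = 7.063×10^5 Pa = 0.7063 MPa
Pore pressure P_p = 1000 kg/m³ × 9.81 m/s² × 50 m = 4.905×10^5 Pa = 0.4905 MPa
Effective stress σ' = σ_v − P_p = 0.7063 − 0.4905 = 0.21582 MPa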